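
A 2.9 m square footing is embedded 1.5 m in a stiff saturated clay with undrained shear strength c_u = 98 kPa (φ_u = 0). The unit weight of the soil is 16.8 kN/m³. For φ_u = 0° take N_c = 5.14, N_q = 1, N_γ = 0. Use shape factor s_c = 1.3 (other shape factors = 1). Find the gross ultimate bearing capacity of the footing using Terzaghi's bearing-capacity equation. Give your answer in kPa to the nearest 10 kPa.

q_ult ≈ 680 kPa

Effective surcharge at the founding depth q = γ·D_f = 16.8 × 1.5 = 25.2 kPa.
q_ult = c·N_c·s_c + q·N_q
     = 98 × 5.14 × 1.3 + 25.2 × 1
     = 654.84 + 25.2 = 680.04 kPa.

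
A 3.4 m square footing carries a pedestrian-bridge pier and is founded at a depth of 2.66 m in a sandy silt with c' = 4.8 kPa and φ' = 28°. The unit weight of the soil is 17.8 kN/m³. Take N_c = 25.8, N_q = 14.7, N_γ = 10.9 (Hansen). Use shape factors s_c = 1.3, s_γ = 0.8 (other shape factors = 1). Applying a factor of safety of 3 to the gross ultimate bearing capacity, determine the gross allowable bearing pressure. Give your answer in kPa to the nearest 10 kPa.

q_all ≈ 370 kPa

Effective surcharge at the founding depth q = γ·D_f = 17.8 × 2.66 = 47.348 kPa.
q_ult = c·N_c·s_c + q·N_q + 0.5·γ·B·N_γ·s_γ
     = 4.8 × 25.8 × 1.3 + 47.348 × 14.7 + 0.5 × 17.8 × 3.4 × 10.9 × 0.8
     = 160.99 + 696.02 + 263.87 = 1120.9 kPa.
q_all = q_ult / FS = 1120.9 / 3 = 373.62 kPa.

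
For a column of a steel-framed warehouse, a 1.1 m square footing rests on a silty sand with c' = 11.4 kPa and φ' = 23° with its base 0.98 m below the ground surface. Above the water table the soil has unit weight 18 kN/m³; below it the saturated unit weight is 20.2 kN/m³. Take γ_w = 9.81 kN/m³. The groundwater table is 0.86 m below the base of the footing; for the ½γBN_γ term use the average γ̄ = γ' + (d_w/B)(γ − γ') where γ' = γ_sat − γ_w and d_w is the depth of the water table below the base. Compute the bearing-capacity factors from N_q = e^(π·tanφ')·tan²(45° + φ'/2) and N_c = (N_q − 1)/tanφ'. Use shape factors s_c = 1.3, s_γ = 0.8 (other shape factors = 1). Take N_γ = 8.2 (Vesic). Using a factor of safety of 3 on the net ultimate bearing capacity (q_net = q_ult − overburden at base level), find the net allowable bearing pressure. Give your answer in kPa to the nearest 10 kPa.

q_all(net) ≈ 150 kPa

N_q = e^(π·tan23°)·tan²(56.5°) = 8.66; N_c = (N_q − 1)/tanφ' = 18.05.
q = γ·D_f = 18 × 0.98 = 17.64 kPa.
γ' = 10.39 kN/m³; averaging over the depth B below the base, γ̄ = γ' + (d_w/B)(γ − γ') = 16.34 kN/m³.
c·N_c·s_c = 11.4 × 18.049 × 1.3 = 267.48 kPa
q·N_q = 17.64 × 8.6612 = 152.78 kPa
0.5·γ·B·N_γ·s_γ = 0.5 × 16.34 × 1.1 × 8.2 × 0.8 = 58.953 kPa
q_ult = 267.48 + 152.78 + 58.953 = 479.22 kPa.
q_net = 479.22 − 17.64 = 461.58 kPa.
q_all(net) = 461.58 / 3 = 153.86 kPa.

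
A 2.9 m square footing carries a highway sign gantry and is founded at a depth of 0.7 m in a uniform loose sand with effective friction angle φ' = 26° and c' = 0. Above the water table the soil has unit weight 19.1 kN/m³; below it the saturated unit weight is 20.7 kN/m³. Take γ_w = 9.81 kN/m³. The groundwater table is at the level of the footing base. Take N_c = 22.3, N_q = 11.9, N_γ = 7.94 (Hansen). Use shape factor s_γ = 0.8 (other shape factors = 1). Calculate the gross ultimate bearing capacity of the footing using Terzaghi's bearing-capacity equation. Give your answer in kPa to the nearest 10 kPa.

Overburden at base level: q = 19.1 × 0.7 = 13.37 kPa.
Below the base the soil is submerged, so the ½γBN_γ term uses γ' = 20.7 − 9.81 = 10.89 kN/m³.
Surcharge term q·N_q = 13.37 × 11.9 = 159.1 kPa; self-weight term 0.5·γ·B·N_γ·s_γ = 0.5 × 10.89 × 2.9 × 7.94 × 0.8 = 100.3 kPa.
q_ult = 159.1 + 100.3 = 259.4 kPa.

q_ult ≈ 260 kPa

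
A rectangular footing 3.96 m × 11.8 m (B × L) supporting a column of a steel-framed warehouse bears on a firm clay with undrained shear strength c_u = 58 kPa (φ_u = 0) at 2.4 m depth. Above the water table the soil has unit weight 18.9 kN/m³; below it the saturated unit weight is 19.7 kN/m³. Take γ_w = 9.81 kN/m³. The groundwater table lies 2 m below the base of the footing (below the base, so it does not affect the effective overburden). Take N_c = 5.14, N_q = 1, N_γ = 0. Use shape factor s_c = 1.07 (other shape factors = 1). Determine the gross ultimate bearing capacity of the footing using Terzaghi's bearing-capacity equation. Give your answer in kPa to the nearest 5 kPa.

q_ult ≈ 365 kPa

Overburden at base level: q = 18.9 × 2.4 = 45.36 kPa.
Cohesion term c·N_c·s_c = 58 × 5.14 × 1.07 = 318.99 kPa; surcharge term q·N_q = 45.36 × 1 = 45.36 kPa.
q_ult = 318.99 + 45.36 = 364.35 kPa.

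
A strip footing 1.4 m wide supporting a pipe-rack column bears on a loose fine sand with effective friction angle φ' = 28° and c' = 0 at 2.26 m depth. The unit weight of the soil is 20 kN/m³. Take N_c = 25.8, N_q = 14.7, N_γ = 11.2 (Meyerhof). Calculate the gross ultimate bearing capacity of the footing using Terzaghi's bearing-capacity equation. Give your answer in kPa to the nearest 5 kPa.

Effective surcharge at the founding depth q = γ·D_f = 20 × 2.26 = 45.2 kPa.
q_ult = q·N_q + 0.5·γ·B·N_γ
     = 45.2 × 14.7 + 0.5 × 20 × 1.4 × 11.2
     = 664.44 + 156.8 = 821.24 kPa.

q_ult ≈ 820 kPa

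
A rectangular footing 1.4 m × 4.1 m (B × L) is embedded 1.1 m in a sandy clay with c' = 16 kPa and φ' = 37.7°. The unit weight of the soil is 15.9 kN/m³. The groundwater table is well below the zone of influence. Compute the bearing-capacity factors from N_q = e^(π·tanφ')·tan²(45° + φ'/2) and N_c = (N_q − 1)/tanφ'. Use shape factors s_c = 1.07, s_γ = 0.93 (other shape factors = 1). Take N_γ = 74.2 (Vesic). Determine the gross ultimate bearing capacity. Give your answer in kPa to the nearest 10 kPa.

tan37.7° = 0.7729, so N_q = e^(π×0.7729)·tan²(63.85°) = 11.337 × 4.148 = 47.03.
N_c = (47.03 − 1)/tan37.7° = 59.56.
q = γ·D_f = 15.9 × 1.1 = 17.49 kPa.
c·N_c·s_c = 16 × 59.558 × 1.07 = 1019.6 kPa
q·N_q = 17.49 × 47.031 = 822.58 kPa
0.5·γ·B·N_γ·s_γ = 0.5 × 15.9 × 1.4 × 74.2 × 0.93 = 768.04 kPa
q_ult = 1019.6 + 822.58 + 768.04 = 2610.2 kPa.

q_ult ≈ 2610 kPa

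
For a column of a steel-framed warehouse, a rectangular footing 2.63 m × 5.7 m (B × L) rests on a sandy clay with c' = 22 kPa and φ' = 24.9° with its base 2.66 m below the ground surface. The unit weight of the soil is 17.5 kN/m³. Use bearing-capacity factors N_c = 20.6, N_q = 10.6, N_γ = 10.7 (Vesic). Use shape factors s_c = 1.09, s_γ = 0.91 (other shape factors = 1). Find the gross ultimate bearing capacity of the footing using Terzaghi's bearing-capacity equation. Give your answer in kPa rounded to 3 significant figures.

q_ult ≈ 1210 kPa

q = γ·D_f = 17.5 × 2.66 = 46.55 kPa.
c·N_c·s_c = 22 × 20.6 × 1.09 = 493.99 kPa
q·N_q = 46.55 × 10.6 = 493.43 kPa
0.5·γ·B·N_γ·s_γ = 0.5 × 17.5 × 2.63 × 10.7 × 0.91 = 224.07 kPa
q_ult = 493.99 + 493.43 + 224.07 = 1211.5 kPa.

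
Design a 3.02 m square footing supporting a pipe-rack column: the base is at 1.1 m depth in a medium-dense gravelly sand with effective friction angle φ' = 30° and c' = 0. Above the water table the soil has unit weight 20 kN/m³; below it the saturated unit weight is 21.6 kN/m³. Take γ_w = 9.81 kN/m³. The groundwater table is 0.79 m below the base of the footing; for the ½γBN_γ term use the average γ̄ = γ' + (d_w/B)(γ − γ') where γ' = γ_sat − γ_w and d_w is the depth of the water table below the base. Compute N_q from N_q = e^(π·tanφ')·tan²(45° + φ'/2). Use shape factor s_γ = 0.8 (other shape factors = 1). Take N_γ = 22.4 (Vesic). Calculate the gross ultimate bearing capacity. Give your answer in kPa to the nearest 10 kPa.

tan30° = 0.5774, so N_q = e^(π×0.5774)·tan²(60°) = 6.134 × 3.0 = 18.4.
Effective surcharge at the founding depth q = γ·D_f = 20 × 1.1 = 22 kPa.
With d_w = 0.79 m < B, γ̄ = 11.79 + (0.79/3.02) × (20 − 11.79) = 13.938 kN/m³.
q_ult = q·N_q + 0.5·γ·B·N_γ·s_γ
     = 22 × 18.401 + 0.5 × 13.938 × 3.02 × 22.4 × 0.8
     = 404.82 + 377.14 = 781.97 kPa.

q_ult ≈ 780 kPa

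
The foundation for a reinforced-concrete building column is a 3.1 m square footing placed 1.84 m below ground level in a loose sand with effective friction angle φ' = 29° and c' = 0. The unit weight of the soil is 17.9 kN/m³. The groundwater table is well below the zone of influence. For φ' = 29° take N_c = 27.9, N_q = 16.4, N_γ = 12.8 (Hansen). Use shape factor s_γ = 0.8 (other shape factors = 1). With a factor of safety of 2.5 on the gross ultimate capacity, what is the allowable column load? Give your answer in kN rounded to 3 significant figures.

Effective surcharge at the founding depth q = γ·D_f = 17.9 × 1.84 = 32.936 kPa.
q_ult = q·N_q + 0.5·γ·B·N_γ·s_γ
     = 32.936 × 16.4 + 0.5 × 17.9 × 3.1 × 12.8 × 0.8
     = 540.15 + 284.11 = 824.26 kPa.
Gross allowable pressure q_all = 824.26 / 2.5 = 329.7 kPa.
Footing area = 9.61 m², so allowable column load = 329.7 × 9.61 = 3168.5 kN.

P_all ≈ 3170 kN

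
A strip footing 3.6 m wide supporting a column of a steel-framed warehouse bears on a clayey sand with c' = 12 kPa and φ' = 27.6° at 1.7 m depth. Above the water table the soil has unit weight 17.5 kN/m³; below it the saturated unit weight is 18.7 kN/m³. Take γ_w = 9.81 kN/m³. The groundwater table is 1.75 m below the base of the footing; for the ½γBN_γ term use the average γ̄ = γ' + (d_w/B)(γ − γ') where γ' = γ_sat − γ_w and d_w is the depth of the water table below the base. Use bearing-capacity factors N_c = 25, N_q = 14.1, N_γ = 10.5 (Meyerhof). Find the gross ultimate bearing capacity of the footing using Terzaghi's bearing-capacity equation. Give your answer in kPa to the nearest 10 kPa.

q_ult ≈ 970 kPa

q = γ·D_f = 17.5 × 1.7 = 29.75 kPa.
γ' = 8.89 kN/m³; averaging over the depth B below the base, γ̄ = γ' + (d_w/B)(γ − γ') = 13.075 kN/m³.
c·N_c = 12 × 25 = 300 kPa
q·N_q = 29.75 × 14.1 = 419.47 kPa
0.5·γ·B·N_γ = 0.5 × 13.075 × 3.6 × 10.5 = 247.13 kPa
q_ult = 300 + 419.47 + 247.13 = 966.6 kPa.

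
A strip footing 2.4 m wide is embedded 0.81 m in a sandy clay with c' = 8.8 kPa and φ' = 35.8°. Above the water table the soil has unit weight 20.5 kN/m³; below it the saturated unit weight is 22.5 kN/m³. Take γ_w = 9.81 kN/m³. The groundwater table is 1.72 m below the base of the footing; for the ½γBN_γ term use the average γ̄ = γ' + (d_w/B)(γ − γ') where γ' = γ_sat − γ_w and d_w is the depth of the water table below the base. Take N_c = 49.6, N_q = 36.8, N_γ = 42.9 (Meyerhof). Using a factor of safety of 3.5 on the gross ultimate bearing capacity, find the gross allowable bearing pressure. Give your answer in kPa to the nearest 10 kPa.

q_all ≈ 570 kPa

q = γ·D_f = 20.5 × 0.81 = 16.605 kPa.
γ' = 12.69 kN/m³; averaging over the depth B below the base, γ̄ = γ' + (d_w/B)(γ − γ') = 18.287 kN/m³.
c·N_c = 8.8 × 49.6 = 436.48 kPa
q·N_q = 16.605 × 36.8 = 611.06 kPa
0.5·γ·B·N_γ = 0.5 × 18.287 × 2.4 × 42.9 = 941.42 kPa
q_ult = 436.48 + 611.06 + 941.42 = 1989 kPa.
q_all = 1989 / 3.5 = 568.28 kPa.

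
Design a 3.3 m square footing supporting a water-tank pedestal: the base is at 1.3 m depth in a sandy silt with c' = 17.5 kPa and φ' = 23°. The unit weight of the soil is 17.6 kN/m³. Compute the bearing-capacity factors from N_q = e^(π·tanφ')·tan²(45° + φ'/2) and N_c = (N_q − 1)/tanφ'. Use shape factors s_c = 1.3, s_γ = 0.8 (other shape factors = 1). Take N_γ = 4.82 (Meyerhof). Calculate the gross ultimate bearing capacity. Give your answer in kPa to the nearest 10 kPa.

q_ult ≈ 720 kPa

tan23° = 0.4245, so N_q = e^(π×0.4245)·tan²(56.5°) = 3.794 × 2.283 = 8.66.
N_c = (8.66 − 1)/tan23° = 18.05.
Overburden at base level: q = 17.6 × 1.3 = 22.88 kPa.
Cohesion term c·N_c·s_c = 17.5 × 18.049 × 1.3 = 410.61 kPa; surcharge term q·N_q = 22.88 × 8.6612 = 198.17 kPa; self-weight term 0.5·γ·B·N_γ·s_γ = 0.5 × 17.6 × 3.3 × 4.82 × 0.8 = 111.98 kPa.
q_ult = 410.61 + 198.17 + 111.98 = 720.75 kPa.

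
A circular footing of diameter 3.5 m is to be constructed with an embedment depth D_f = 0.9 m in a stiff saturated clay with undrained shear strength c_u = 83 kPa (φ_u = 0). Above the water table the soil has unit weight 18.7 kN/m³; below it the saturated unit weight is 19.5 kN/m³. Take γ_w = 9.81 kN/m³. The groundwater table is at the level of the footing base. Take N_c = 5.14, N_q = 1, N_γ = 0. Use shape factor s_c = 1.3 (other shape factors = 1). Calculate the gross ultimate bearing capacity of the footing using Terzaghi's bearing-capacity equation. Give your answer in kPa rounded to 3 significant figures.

q_ult ≈ 571 kPa

Effective surcharge at the founding depth q = γ·D_f = 18.7 × 0.9 = 16.83 kPa.
q_ult = c·N_c·s_c + q·N_q
     = 83 × 5.14 × 1.3 + 16.83 × 1
     = 554.61 + 16.83 = 571.44 kPa.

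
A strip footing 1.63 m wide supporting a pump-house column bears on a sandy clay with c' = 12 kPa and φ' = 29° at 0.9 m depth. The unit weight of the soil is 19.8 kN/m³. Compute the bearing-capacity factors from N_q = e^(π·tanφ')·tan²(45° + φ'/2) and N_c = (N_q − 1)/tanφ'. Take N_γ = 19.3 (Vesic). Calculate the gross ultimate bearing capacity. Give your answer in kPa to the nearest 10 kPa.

tan29° = 0.5543, so N_q = e^(π×0.5543)·tan²(59.5°) = 5.705 × 2.882 = 16.44.
N_c = (16.44 − 1)/tan29° = 27.86.
q = γ·D_f = 19.8 × 0.9 = 17.82 kPa.
c·N_c = 12 × 27.86 = 334.33 kPa
q·N_q = 17.82 × 16.443 = 293.02 kPa
0.5·γ·B·N_γ = 0.5 × 19.8 × 1.63 × 19.3 = 311.44 kPa
q_ult = 334.33 + 293.02 + 311.44 = 938.79 kPa.

q_ult ≈ 940 kPa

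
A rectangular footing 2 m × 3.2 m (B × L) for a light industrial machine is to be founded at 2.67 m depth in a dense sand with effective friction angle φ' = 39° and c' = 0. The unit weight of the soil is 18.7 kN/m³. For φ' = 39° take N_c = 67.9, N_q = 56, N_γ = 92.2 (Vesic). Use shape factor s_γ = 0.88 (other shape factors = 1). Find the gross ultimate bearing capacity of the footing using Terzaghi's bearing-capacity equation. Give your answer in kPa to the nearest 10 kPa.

Overburden at base level: q = 18.7 × 2.67 = 49.929 kPa.
Surcharge term q·N_q = 49.929 × 56 = 2796 kPa; self-weight term 0.5·γ·B·N_γ·s_γ = 0.5 × 18.7 × 2 × 92.2 × 0.88 = 1517.2 kPa.
q_ult = 2796 + 1517.2 = 4313.3 kPa.

q_ult ≈ 4310 kPa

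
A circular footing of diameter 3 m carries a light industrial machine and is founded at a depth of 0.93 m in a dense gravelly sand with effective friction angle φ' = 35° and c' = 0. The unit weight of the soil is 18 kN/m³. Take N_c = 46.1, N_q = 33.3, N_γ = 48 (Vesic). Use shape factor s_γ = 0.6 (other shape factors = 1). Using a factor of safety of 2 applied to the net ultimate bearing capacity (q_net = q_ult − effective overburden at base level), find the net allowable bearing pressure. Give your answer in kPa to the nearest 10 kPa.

Effective surcharge at the founding depth q = γ·D_f = 18 × 0.93 = 16.74 kPa.
q_ult = q·N_q + 0.5·γ·B·N_γ·s_γ
     = 16.74 × 33.3 + 0.5 × 18 × 3 × 48 × 0.6
     = 557.44 + 777.6 = 1335 kPa.
Net ultimate: q_net = 1335 − 16.74 = 1318.3 kPa.
q_all(net) = 1318.3 / 2 = 659.15 kPa.

q_all(net) ≈ 660 kPa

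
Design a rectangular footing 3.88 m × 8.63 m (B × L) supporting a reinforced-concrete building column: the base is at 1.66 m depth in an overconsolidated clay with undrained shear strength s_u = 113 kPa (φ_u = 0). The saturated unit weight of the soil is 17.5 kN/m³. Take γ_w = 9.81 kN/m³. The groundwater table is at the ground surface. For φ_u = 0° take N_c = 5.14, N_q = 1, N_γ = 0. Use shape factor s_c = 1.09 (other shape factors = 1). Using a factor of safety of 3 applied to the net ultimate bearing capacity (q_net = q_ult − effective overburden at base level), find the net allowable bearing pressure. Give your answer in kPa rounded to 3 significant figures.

q_all(net) ≈ 211 kPa

γ' = 17.5 − 9.81 = 7.69 kN/m³ (submerged throughout). q = 7.69 × 1.66 = 12.765 kPa.
c·N_c·s_c = 113 × 5.14 × 1.09 = 633.09 kPa
q·N_q = 12.765 × 1 = 12.765 kPa
q_ult = 633.09 + 12.765 = 645.86 kPa.
Net ultimate: q_net = 645.86 − 12.765 = 633.09 kPa.
q_all(net) = 633.09 / 3 = 211.03 kPa.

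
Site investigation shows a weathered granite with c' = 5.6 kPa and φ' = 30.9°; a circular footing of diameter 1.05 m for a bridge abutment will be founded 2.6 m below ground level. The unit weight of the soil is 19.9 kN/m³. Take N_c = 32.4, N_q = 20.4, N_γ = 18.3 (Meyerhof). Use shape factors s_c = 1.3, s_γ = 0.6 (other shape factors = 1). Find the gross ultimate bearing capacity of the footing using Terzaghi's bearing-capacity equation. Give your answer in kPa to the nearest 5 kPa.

q = γ·D_f = 19.9 × 2.6 = 51.74 kPa.
c·N_c·s_c = 5.6 × 32.4 × 1.3 = 235.87 kPa
q·N_q = 51.74 × 20.4 = 1055.5 kPa
0.5·γ·B·N_γ·s_γ = 0.5 × 19.9 × 1.05 × 18.3 × 0.6 = 114.71 kPa
q_ult = 235.87 + 1055.5 + 114.71 = 1406.1 kPa.

q_ult ≈ 1405 kPa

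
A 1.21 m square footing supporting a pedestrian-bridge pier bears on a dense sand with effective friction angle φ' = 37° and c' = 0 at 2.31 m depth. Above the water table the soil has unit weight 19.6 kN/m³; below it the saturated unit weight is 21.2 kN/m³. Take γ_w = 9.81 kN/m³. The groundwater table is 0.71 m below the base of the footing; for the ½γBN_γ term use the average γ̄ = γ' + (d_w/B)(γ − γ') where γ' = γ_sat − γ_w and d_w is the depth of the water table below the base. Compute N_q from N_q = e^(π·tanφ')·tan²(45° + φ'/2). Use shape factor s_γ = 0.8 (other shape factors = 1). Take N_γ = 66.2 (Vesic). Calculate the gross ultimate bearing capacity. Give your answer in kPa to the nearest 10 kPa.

q_ult ≈ 2460 kPa

tan37° = 0.7536, so N_q = e^(π×0.7536)·tan²(63.5°) = 10.669 × 4.023 = 42.92.
Overburden at base level: q = 19.6 × 2.31 = 45.276 kPa.
The water table is 0.71 m below the base (< B = 1.21 m), so the ½γBN_γ term uses γ̄ = γ' + (d_w/B)(γ − γ') = 11.39 + (0.71/1.21)(19.6 − 11.39) = 16.207 kN/m³.
Surcharge term q·N_q = 45.276 × 42.92 = 1943.2 kPa; self-weight term 0.5·γ·B·N_γ·s_γ = 0.5 × 16.207 × 1.21 × 66.2 × 0.8 = 519.3 kPa.
q_ult = 1943.2 + 519.3 = 2462.5 kPa.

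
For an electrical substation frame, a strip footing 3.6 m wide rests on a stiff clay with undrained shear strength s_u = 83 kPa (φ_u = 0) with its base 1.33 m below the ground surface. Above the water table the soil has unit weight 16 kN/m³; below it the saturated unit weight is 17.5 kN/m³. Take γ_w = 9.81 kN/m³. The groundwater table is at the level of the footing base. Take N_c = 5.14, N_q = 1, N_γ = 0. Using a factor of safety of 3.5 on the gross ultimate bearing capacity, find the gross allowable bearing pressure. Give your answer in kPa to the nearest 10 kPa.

Effective surcharge at the founding depth q = γ·D_f = 16 × 1.33 = 21.28 kPa.
q_ult = c·N_c + q·N_q
     = 83 × 5.14 + 21.28 × 1
     = 426.62 + 21.28 = 447.9 kPa.
q_all = 447.9 / 3.5 = 127.97 kPa.

q_all ≈ 130 kPa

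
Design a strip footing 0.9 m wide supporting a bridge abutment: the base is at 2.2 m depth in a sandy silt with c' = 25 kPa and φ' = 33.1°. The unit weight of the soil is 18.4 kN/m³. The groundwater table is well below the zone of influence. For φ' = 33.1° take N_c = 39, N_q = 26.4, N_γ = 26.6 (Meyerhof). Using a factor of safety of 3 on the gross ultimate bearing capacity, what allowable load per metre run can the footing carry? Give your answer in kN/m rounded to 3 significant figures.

q = γ·D_f = 18.4 × 2.2 = 40.48 kPa.
c·N_c = 25 × 39 = 975 kPa
q·N_q = 40.48 × 26.4 = 1068.7 kPa
0.5·γ·B·N_γ = 0.5 × 18.4 × 0.9 × 26.6 = 220.25 kPa
q_ult = 975 + 1068.7 + 220.25 = 2263.9 kPa.
Gross allowable pressure q_all = 2263.9 / 3 = 754.64 kPa.
Allowable wall load = q_all × B = 754.64 × 0.9 = 679.18 kN per metre run.

≈ 679 kN/m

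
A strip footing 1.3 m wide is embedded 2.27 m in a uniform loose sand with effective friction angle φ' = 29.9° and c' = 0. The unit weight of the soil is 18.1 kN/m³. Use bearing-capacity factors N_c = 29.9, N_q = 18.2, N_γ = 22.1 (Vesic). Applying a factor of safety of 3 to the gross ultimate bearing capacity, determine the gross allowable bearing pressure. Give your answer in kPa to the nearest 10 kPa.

q_all ≈ 340 kPa

Overburden at base level: q = 18.1 × 2.27 = 41.087 kPa.
Surcharge term q·N_q = 41.087 × 18.2 = 747.78 kPa; self-weight term 0.5·γ·B·N_γ = 0.5 × 18.1 × 1.3 × 22.1 = 260.01 kPa.
q_ult = 747.78 + 260.01 = 1007.8 kPa.
q_all = q_ult / FS = 1007.8 / 3 = 335.93 kPa.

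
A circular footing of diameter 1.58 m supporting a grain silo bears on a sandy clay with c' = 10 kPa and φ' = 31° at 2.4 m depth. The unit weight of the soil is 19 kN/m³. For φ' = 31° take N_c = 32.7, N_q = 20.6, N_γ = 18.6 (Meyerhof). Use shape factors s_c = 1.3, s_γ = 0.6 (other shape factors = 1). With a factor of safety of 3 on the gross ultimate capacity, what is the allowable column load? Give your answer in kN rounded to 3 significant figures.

P_all ≈ 1000 kN

Overburden at base level: q = 19 × 2.4 = 45.6 kPa.
Cohesion term c·N_c·s_c = 10 × 32.7 × 1.3 = 425.1 kPa; surcharge term q·N_q = 45.6 × 20.6 = 939.36 kPa; self-weight term 0.5·γ·B·N_γ·s_γ = 0.5 × 19 × 1.58 × 18.6 × 0.6 = 167.51 kPa.
q_ult = 425.1 + 939.36 + 167.51 = 1532 kPa.
Gross allowable pressure q_all = 1532 / 3 = 510.66 kPa.
Footing area = 1.9607 m², so allowable column load = 510.66 × 1.9607 = 1001.2 kN.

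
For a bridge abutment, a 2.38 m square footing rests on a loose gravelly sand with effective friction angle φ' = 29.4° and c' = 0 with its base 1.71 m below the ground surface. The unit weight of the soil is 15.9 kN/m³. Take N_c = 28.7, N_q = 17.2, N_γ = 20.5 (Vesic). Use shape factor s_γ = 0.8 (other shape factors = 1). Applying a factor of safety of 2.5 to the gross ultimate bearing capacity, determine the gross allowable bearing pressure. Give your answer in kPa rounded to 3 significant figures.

q_all ≈ 311 kPa

Overburden at base level: q = 15.9 × 1.71 = 27.189 kPa.
Surcharge term q·N_q = 27.189 × 17.2 = 467.65 kPa; self-weight term 0.5·γ·B·N_γ·s_γ = 0.5 × 15.9 × 2.38 × 20.5 × 0.8 = 310.3 kPa.
q_ult = 467.65 + 310.3 = 777.96 kPa.
q_all = q_ult / FS = 777.96 / 2.5 = 311.18 kPa.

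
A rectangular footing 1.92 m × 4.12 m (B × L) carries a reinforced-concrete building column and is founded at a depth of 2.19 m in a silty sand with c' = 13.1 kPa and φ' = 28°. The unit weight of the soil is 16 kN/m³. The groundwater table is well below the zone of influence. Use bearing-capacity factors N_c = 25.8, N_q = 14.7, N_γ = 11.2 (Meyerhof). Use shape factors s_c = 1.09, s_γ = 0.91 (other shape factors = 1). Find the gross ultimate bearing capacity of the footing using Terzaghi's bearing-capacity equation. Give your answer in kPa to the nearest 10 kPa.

q_ult ≈ 1040 kPa

Effective surcharge at the founding depth q = γ·D_f = 16 × 2.19 = 35.04 kPa.
q_ult = c·N_c·s_c + q·N_q + 0.5·γ·B·N_γ·s_γ
     = 13.1 × 25.8 × 1.09 + 35.04 × 14.7 + 0.5 × 16 × 1.92 × 11.2 × 0.91
     = 368.4 + 515.09 + 156.55 = 1040 kPa.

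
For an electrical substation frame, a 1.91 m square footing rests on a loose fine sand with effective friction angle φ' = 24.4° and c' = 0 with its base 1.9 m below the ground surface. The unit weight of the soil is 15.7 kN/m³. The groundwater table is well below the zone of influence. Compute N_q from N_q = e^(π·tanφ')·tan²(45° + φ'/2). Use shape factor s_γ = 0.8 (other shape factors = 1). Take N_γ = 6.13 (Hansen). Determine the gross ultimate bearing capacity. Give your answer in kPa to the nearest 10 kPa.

tan24.4° = 0.4536, so N_q = e^(π×0.4536)·tan²(57.2°) = 4.158 × 2.408 = 10.01.
q = γ·D_f = 15.7 × 1.9 = 29.83 kPa.
q·N_q = 29.83 × 10.012 = 298.66 kPa
0.5·γ·B·N_γ·s_γ = 0.5 × 15.7 × 1.91 × 6.13 × 0.8 = 73.528 kPa
q_ult = 298.66 + 73.528 = 372.19 kPa.

q_ult ≈ 370 kPa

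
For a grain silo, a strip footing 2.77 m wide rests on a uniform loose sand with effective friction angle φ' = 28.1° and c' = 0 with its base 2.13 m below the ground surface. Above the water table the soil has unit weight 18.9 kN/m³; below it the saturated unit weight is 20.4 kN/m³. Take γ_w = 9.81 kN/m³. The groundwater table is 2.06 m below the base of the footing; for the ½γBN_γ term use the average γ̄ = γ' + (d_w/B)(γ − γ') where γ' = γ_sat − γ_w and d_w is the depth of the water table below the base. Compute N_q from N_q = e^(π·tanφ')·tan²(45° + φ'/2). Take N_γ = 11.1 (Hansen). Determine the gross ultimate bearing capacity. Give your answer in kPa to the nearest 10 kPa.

q_ult ≈ 860 kPa

tan28.1° = 0.534, so N_q = e^(π×0.534)·tan²(59.05°) = 5.352 × 2.781 = 14.88.
Overburden at base level: q = 18.9 × 2.13 = 40.257 kPa.
The water table is 2.06 m below the base (< B = 2.77 m), so the ½γBN_γ term uses γ̄ = γ' + (d_w/B)(γ − γ') = 10.59 + (2.06/2.77)(18.9 − 10.59) = 16.77 kN/m³.
Surcharge term q·N_q = 40.257 × 14.883 = 599.13 kPa; self-weight term 0.5·γ·B·N_γ = 0.5 × 16.77 × 2.77 × 11.1 = 257.81 kPa.
q_ult = 599.13 + 257.81 = 856.94 kPa.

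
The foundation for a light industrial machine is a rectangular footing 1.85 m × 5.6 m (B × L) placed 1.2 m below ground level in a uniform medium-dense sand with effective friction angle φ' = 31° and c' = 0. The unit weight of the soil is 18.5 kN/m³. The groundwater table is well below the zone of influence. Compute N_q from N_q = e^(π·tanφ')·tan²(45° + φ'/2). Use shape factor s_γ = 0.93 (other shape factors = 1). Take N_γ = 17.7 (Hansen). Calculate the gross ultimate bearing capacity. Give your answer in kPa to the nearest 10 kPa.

q_ult ≈ 740 kPa

tan31° = 0.6009, so N_q = e^(π×0.6009)·tan²(60.5°) = 6.604 × 3.124 = 20.63.
q = γ·D_f = 18.5 × 1.2 = 22.2 kPa.
q·N_q = 22.2 × 20.631 = 458 kPa
0.5·γ·B·N_γ·s_γ = 0.5 × 18.5 × 1.85 × 17.7 × 0.93 = 281.69 kPa
q_ult = 458 + 281.69 = 739.69 kPa.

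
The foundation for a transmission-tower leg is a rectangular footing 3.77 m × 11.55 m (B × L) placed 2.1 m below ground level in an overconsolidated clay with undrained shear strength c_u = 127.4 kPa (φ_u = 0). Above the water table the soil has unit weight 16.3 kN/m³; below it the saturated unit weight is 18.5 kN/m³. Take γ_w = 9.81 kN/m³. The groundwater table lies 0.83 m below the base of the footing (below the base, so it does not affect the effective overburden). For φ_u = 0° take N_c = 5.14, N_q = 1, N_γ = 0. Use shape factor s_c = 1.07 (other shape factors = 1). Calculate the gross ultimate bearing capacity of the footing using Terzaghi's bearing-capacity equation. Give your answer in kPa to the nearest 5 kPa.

q_ult ≈ 735 kPa

Effective surcharge at the founding depth q = γ·D_f = 16.3 × 2.1 = 34.23 kPa.
q_ult = c·N_c·s_c + q·N_q
     = 127.4 × 5.14 × 1.07 + 34.23 × 1
     = 700.67 + 34.23 = 734.9 kPa.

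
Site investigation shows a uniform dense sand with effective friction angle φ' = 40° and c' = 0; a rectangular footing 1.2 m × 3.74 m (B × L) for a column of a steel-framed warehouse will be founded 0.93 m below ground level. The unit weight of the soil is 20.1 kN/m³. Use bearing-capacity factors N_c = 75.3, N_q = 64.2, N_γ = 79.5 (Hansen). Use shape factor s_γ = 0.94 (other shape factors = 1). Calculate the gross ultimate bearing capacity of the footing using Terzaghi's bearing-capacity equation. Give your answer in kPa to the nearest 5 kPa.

Overburden at base level: q = 20.1 × 0.93 = 18.693 kPa.
Surcharge term q·N_q = 18.693 × 64.2 = 1200.1 kPa; self-weight term 0.5·γ·B·N_γ·s_γ = 0.5 × 20.1 × 1.2 × 79.5 × 0.94 = 901.24 kPa.
q_ult = 1200.1 + 901.24 = 2101.3 kPa.

q_ult ≈ 2100 kPa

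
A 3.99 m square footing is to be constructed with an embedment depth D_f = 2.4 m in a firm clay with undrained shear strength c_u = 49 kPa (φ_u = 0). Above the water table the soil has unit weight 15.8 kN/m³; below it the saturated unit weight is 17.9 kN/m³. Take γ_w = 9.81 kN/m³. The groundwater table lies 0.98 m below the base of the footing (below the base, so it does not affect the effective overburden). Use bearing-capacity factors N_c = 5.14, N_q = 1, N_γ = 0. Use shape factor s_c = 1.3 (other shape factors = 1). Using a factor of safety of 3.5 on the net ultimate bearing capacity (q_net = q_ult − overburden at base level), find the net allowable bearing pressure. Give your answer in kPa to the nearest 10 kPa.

q_all(net) ≈ 90 kPa

Overburden at base level: q = 15.8 × 2.4 = 37.92 kPa.
Cohesion term c·N_c·s_c = 49 × 5.14 × 1.3 = 327.42 kPa; surcharge term q·N_q = 37.92 × 1 = 37.92 kPa.
q_ult = 327.42 + 37.92 = 365.34 kPa.
q_net = 365.34 − 37.92 = 327.42 kPa.
q_all(net) = 327.42 / 3.5 = 93.548 kPa.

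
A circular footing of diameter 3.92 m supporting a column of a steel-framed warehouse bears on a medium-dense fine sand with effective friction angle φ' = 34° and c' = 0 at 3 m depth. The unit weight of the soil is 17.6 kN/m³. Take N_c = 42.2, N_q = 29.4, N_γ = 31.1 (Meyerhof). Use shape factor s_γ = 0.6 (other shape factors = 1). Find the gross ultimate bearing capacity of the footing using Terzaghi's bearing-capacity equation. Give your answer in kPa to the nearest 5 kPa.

Effective surcharge at the founding depth q = γ·D_f = 17.6 × 3 = 52.8 kPa.
q_ult = q·N_q + 0.5·γ·B·N_γ·s_γ
     = 52.8 × 29.4 + 0.5 × 17.6 × 3.92 × 31.1 × 0.6
     = 1552.3 + 643.7 = 2196 kPa.

q_ult ≈ 2195 kPa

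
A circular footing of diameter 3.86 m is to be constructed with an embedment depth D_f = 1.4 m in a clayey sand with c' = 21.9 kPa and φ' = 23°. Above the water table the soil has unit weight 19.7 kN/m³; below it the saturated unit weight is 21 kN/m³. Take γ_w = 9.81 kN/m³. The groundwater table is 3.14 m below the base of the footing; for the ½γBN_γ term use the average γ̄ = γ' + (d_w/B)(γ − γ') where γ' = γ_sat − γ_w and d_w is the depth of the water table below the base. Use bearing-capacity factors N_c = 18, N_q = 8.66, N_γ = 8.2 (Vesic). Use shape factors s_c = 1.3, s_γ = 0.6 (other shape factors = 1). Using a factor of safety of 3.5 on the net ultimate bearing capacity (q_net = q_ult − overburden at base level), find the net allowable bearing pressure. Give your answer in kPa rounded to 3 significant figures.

q = γ·D_f = 19.7 × 1.4 = 27.58 kPa.
γ' = 11.19 kN/m³; averaging over the depth B below the base, γ̄ = γ' + (d_w/B)(γ − γ') = 18.113 kN/m³.
c·N_c·s_c = 21.9 × 18 × 1.3 = 512.46 kPa
q·N_q = 27.58 × 8.66 = 238.84 kPa
0.5·γ·B·N_γ·s_γ = 0.5 × 18.113 × 3.86 × 8.2 × 0.6 = 171.99 kPa
q_ult = 512.46 + 238.84 + 171.99 = 923.29 kPa.
q_net = 923.29 − 27.58 = 895.71 kPa.
q_all(net) = 895.71 / 3.5 = 255.92 kPa.

q_all(net) ≈ 256 kPa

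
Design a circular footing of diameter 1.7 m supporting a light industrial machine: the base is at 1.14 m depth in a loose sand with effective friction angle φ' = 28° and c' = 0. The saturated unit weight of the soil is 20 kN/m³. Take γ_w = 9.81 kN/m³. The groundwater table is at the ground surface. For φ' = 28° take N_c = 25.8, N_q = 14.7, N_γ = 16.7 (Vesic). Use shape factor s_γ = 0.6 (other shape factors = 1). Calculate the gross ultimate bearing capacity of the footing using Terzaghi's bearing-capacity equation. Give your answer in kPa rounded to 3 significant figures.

γ' = 20 − 9.81 = 10.19 kN/m³ (submerged throughout). q = 10.19 × 1.14 = 11.617 kPa; the same γ' applies in the ½γBN_γ term.
q·N_q = 11.617 × 14.7 = 170.76 kPa
0.5·γ·B·N_γ·s_γ = 0.5 × 10.19 × 1.7 × 16.7 × 0.6 = 86.788 kPa
q_ult = 170.76 + 86.788 = 257.55 kPa.

q_ult ≈ 258 kPa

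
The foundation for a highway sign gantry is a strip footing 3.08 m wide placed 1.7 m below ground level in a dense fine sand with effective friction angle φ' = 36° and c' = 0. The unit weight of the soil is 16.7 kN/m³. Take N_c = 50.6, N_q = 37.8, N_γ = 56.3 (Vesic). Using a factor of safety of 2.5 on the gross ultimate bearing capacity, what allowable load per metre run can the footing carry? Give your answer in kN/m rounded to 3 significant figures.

≈ 3110 kN/m

Effective surcharge at the founding depth q = γ·D_f = 16.7 × 1.7 = 28.39 kPa.
q_ult = q·N_q + 0.5·γ·B·N_γ
     = 28.39 × 37.8 + 0.5 × 16.7 × 3.08 × 56.3
     = 1073.1 + 1447.9 = 2521.1 kPa.
Gross allowable pressure q_all = 2521.1 / 2.5 = 1008.4 kPa.
Allowable wall load = q_all × B = 1008.4 × 3.08 = 3106 kN per metre run.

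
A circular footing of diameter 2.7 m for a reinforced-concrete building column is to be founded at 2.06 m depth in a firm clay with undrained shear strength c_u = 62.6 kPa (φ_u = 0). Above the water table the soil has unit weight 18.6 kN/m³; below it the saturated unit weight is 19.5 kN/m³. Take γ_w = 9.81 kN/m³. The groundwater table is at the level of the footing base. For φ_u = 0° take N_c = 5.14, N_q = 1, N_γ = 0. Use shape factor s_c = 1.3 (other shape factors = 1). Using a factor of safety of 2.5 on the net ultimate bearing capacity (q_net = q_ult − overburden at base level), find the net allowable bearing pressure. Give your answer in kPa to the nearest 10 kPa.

q_all(net) ≈ 170 kPa

Effective surcharge at the founding depth q = γ·D_f = 18.6 × 2.06 = 38.316 kPa.
q_ult = c·N_c·s_c + q·N_q
     = 62.6 × 5.14 × 1.3 + 38.316 × 1
     = 418.29 + 38.316 = 456.61 kPa.
q_net = 456.61 − 38.316 = 418.29 kPa.
q_all(net) = 418.29 / 2.5 = 167.32 kPa.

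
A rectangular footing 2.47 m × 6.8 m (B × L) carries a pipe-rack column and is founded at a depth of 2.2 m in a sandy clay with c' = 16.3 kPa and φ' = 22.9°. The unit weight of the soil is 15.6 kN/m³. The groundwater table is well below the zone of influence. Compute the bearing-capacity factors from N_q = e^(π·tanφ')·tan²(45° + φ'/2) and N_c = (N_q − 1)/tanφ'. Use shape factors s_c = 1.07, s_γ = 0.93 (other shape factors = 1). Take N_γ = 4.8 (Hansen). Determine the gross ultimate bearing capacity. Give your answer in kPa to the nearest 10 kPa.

tan22.9° = 0.4224, so N_q = e^(π×0.4224)·tan²(56.45°) = 3.77 × 2.274 = 8.57.
N_c = (8.57 − 1)/tan22.9° = 17.93.
Effective surcharge at the founding depth q = γ·D_f = 15.6 × 2.2 = 34.32 kPa.
q_ult = c·N_c·s_c + q·N_q + 0.5·γ·B·N_γ·s_γ
     = 16.3 × 17.927 × 1.07 + 34.32 × 8.5728 + 0.5 × 15.6 × 2.47 × 4.8 × 0.93
     = 312.67 + 294.22 + 86.003 = 692.89 kPa.

q_ult ≈ 690 kPa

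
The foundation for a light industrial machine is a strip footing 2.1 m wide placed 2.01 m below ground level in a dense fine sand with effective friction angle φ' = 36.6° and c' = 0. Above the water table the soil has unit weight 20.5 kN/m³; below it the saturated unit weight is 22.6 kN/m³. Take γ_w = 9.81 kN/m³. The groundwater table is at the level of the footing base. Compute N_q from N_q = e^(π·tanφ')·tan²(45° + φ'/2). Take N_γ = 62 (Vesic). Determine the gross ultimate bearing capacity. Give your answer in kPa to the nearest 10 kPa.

tan36.6° = 0.7427, so N_q = e^(π×0.7427)·tan²(63.3°) = 10.31 × 3.953 = 40.76.
Effective surcharge at the founding depth q = γ·D_f = 20.5 × 2.01 = 41.205 kPa.
The water table coincides with the base, so in the self-weight term γ → γ' = 12.79 kN/m³.
q_ult = q·N_q + 0.5·γ·B·N_γ
     = 41.205 × 40.76 + 0.5 × 12.79 × 2.1 × 62
     = 1679.5 + 832.63 = 2512.1 kPa.

q_ult ≈ 2510 kPa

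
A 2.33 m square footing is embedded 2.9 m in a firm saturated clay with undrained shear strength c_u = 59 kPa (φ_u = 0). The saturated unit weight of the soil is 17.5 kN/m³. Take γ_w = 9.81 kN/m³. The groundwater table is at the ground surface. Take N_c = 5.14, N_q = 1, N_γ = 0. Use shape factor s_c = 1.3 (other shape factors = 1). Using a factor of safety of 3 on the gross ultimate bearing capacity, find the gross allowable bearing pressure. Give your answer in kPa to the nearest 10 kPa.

q_all ≈ 140 kPa

With the water table at the surface the whole profile is submerged: γ' = 17.5 − 9.81 = 7.69 kN/m³, so q = γ'·D_f = 22.301 kPa.
q_ult = c·N_c·s_c + q·N_q
     = 59 × 5.14 × 1.3 + 22.301 × 1
     = 394.24 + 22.301 = 416.54 kPa.
q_all = 416.54 / 3 = 138.85 kPa.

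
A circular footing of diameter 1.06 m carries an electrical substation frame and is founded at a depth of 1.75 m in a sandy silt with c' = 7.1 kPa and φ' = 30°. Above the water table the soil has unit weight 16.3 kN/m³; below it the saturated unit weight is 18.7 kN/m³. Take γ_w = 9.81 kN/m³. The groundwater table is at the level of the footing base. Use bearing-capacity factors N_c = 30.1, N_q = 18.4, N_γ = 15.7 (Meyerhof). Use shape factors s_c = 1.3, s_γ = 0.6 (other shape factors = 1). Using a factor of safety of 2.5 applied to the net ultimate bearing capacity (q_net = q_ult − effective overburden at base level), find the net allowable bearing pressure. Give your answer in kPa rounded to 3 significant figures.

Overburden at base level: q = 16.3 × 1.75 = 28.525 kPa.
Below the base the soil is submerged, so the ½γBN_γ term uses γ' = 18.7 − 9.81 = 8.89 kN/m³.
Cohesion term c·N_c·s_c = 7.1 × 30.1 × 1.3 = 277.82 kPa; surcharge term q·N_q = 28.525 × 18.4 = 524.86 kPa; self-weight term 0.5·γ·B·N_γ·s_γ = 0.5 × 8.89 × 1.06 × 15.7 × 0.6 = 44.384 kPa.
q_ult = 277.82 + 524.86 + 44.384 = 847.07 kPa.
Net ultimate: q_net = 847.07 − 28.525 = 818.54 kPa.
q_all(net) = 818.54 / 2.5 = 327.42 kPa.

q_all(net) ≈ 327 kPa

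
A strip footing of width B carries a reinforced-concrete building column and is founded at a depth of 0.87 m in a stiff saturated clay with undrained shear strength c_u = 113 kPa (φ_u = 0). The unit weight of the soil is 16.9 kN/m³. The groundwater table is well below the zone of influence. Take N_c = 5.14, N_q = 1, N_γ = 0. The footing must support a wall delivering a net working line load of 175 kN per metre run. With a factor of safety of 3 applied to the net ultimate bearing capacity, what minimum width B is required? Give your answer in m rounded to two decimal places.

B = 0.90 m

Effective surcharge at the founding depth q = γ·D_f = 16.9 × 0.87 = 14.703 kPa.
q_ult = c·N_c + q·N_q
     = 113 × 5.14 + 14.703 × 1
     = 580.82 + 14.703 = 595.52 kPa.
For φ = 0 the ½γBN_γ term vanishes, so q_ult is independent of B. q_net = 595.52 − 14.703 = 580.82 kPa; q_all(net) = 580.82/3 = 193.61 kPa.
Required width B = w / q_all(net) = 175 / 193.61 = 0.904 m.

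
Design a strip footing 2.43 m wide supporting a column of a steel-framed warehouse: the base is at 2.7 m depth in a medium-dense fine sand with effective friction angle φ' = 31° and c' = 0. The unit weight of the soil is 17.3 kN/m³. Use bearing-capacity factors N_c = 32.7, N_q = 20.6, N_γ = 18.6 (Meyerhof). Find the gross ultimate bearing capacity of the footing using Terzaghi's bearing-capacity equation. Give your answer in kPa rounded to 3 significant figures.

q_ult ≈ 1350 kPa

Effective surcharge at the founding depth q = γ·D_f = 17.3 × 2.7 = 46.71 kPa.
q_ult = q·N_q + 0.5·γ·B·N_γ
     = 46.71 × 20.6 + 0.5 × 17.3 × 2.43 × 18.6
     = 962.23 + 390.96 = 1353.2 kPa.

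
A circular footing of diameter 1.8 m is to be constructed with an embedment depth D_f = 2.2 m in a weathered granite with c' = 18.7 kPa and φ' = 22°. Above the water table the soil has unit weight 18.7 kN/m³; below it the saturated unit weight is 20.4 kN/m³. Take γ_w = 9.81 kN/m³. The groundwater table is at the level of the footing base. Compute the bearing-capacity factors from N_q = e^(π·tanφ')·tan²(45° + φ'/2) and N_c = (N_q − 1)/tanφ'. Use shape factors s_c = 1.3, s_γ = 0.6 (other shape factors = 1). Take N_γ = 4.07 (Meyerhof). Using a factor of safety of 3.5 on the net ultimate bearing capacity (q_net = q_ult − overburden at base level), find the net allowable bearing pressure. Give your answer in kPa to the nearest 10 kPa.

N_q = e^(π·tan22°)·tan²(56°) = 7.82; N_c = (N_q − 1)/tanφ' = 16.88.
Effective surcharge at the founding depth q = γ·D_f = 18.7 × 2.2 = 41.14 kPa.
The water table coincides with the base, so in the self-weight term γ → γ' = 10.59 kN/m³.
q_ult = c·N_c·s_c + q·N_q + 0.5·γ·B·N_γ·s_γ
     = 18.7 × 16.883 × 1.3 + 41.14 × 7.8211 + 0.5 × 10.59 × 1.8 × 4.07 × 0.6
     = 410.42 + 321.76 + 23.275 = 755.46 kPa.
q_net = 755.46 − 41.14 = 714.32 kPa.
q_all(net) = 714.32 / 3.5 = 204.09 kPa.

q_all(net) ≈ 200 kPa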